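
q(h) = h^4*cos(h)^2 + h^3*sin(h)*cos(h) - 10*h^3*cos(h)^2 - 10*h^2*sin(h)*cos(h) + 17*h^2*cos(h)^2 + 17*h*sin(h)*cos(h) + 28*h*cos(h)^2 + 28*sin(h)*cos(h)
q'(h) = -2*h^4*sin(h)*cos(h) - h^3*sin(h)^2 + 20*h^3*sin(h)*cos(h) + 5*h^3*cos(h)^2 + 10*h^2*sin(h)^2 - 31*h^2*sin(h)*cos(h) - 40*h^2*cos(h)^2 - 17*h*sin(h)^2 - 76*h*sin(h)*cos(h) + 51*h*cos(h)^2 - 28*sin(h)^2 + 17*sin(h)*cos(h) + 56*cos(h)^2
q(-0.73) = -8.91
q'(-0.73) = -30.54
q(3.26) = 39.28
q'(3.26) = -40.30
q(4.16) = -3.73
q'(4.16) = -13.62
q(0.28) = 16.77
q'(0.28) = 58.00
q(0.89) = 30.23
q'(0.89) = -23.17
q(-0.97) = -0.92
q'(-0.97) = -31.57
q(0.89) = 30.23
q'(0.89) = -23.17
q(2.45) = 23.41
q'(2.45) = 64.07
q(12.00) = 4207.99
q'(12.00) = 7932.96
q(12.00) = 4207.99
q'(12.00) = 7932.96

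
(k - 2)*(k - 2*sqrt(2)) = k^2 - 2*sqrt(2)*k - 2*k + 4*sqrt(2)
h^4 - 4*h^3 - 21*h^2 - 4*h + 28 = (h - 7)*(h - 1)*(h + 2)^2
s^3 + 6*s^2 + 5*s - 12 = (s - 1)*(s + 3)*(s + 4)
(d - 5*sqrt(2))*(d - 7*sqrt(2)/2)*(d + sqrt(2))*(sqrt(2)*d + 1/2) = sqrt(2)*d^4 - 29*d^3/2 + 57*sqrt(2)*d^2/4 + 79*d + 35*sqrt(2)/2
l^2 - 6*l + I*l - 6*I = (l - 6)*(l + I)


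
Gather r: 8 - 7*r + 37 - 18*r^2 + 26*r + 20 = -18*r^2 + 19*r + 65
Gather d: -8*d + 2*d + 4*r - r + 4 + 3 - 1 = -6*d + 3*r + 6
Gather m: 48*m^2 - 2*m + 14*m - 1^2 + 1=48*m^2 + 12*m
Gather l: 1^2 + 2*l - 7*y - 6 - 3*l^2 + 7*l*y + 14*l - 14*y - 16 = -3*l^2 + l*(7*y + 16) - 21*y - 21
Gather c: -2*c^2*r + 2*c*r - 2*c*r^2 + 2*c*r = -2*c^2*r + c*(-2*r^2 + 4*r)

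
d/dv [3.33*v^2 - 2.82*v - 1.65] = 6.66*v - 2.82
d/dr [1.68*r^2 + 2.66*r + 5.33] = 3.36*r + 2.66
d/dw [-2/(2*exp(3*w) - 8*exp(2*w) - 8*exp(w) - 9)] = (12*exp(2*w) - 32*exp(w) - 16)*exp(w)/(-2*exp(3*w) + 8*exp(2*w) + 8*exp(w) + 9)^2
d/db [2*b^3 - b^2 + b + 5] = 6*b^2 - 2*b + 1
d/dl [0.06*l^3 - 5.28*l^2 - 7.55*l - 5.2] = 0.18*l^2 - 10.56*l - 7.55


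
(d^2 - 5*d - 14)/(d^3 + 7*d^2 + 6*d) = (d^2 - 5*d - 14)/(d*(d^2 + 7*d + 6))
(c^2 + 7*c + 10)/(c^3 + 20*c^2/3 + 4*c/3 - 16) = 3*(c + 5)/(3*c^2 + 14*c - 24)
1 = 1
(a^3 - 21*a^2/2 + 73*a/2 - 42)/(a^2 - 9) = (a^2 - 15*a/2 + 14)/(a + 3)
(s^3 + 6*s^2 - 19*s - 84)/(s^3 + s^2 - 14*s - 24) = (s + 7)/(s + 2)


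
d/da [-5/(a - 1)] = 5/(a - 1)^2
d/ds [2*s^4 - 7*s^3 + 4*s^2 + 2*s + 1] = 8*s^3 - 21*s^2 + 8*s + 2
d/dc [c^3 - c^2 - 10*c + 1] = 3*c^2 - 2*c - 10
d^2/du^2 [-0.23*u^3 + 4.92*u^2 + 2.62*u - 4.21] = 9.84 - 1.38*u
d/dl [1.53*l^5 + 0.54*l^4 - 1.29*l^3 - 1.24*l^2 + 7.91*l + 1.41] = 7.65*l^4 + 2.16*l^3 - 3.87*l^2 - 2.48*l + 7.91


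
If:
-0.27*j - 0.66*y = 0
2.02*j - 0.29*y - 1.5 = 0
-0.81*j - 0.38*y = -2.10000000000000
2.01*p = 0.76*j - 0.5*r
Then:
No Solution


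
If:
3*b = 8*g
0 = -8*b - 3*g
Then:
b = 0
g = 0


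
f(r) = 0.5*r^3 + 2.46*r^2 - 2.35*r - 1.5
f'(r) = 1.5*r^2 + 4.92*r - 2.35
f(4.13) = 65.98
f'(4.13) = 43.55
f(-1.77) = 7.59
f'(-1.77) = -6.36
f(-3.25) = 14.96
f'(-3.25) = -2.50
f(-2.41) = 11.45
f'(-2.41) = -5.50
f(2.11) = 9.19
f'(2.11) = 14.71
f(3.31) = 35.81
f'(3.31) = 30.37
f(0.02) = -1.55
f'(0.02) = -2.25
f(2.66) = 19.07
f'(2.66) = 21.35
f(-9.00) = -145.59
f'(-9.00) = 74.87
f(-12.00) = -483.06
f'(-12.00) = 154.61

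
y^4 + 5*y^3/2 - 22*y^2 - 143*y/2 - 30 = (y - 5)*(y + 1/2)*(y + 3)*(y + 4)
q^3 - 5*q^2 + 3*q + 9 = (q - 3)^2*(q + 1)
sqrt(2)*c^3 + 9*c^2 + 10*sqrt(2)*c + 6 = (c + sqrt(2))*(c + 3*sqrt(2))*(sqrt(2)*c + 1)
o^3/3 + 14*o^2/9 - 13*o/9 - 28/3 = (o/3 + 1)*(o - 7/3)*(o + 4)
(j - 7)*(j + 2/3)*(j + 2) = j^3 - 13*j^2/3 - 52*j/3 - 28/3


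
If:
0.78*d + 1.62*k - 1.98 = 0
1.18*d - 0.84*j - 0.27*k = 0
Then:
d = 2.53846153846154 - 2.07692307692308*k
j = 3.56593406593407 - 3.23901098901099*k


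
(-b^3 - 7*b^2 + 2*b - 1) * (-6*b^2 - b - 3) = 6*b^5 + 43*b^4 - 2*b^3 + 25*b^2 - 5*b + 3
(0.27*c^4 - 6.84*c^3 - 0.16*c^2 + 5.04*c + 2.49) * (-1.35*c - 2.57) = -0.3645*c^5 + 8.5401*c^4 + 17.7948*c^3 - 6.3928*c^2 - 16.3143*c - 6.3993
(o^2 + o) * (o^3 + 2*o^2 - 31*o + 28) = o^5 + 3*o^4 - 29*o^3 - 3*o^2 + 28*o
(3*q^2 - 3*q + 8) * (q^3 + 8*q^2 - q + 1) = 3*q^5 + 21*q^4 - 19*q^3 + 70*q^2 - 11*q + 8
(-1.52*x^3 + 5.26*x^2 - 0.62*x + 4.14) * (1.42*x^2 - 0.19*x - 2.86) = -2.1584*x^5 + 7.758*x^4 + 2.4674*x^3 - 9.047*x^2 + 0.9866*x - 11.8404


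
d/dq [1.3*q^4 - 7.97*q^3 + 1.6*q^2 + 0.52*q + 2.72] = 5.2*q^3 - 23.91*q^2 + 3.2*q + 0.52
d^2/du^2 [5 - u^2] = -2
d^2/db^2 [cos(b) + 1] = -cos(b)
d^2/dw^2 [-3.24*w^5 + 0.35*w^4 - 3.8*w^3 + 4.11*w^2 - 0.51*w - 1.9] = -64.8*w^3 + 4.2*w^2 - 22.8*w + 8.22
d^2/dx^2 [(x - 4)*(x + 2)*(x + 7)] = 6*x + 10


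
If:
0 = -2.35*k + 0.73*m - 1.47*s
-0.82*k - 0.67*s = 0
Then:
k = -0.817073170731707*s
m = -0.616605412629469*s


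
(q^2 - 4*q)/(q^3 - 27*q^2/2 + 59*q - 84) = 2*q/(2*q^2 - 19*q + 42)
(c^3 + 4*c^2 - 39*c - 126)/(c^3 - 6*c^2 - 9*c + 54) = (c + 7)/(c - 3)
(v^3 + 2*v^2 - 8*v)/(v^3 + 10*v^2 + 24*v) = (v - 2)/(v + 6)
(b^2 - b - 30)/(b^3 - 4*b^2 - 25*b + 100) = (b - 6)/(b^2 - 9*b + 20)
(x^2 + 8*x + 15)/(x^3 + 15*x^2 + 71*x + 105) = 1/(x + 7)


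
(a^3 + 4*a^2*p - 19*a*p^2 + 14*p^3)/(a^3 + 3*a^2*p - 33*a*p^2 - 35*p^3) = (-a^2 + 3*a*p - 2*p^2)/(-a^2 + 4*a*p + 5*p^2)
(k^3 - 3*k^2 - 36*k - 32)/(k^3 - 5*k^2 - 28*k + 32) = (k + 1)/(k - 1)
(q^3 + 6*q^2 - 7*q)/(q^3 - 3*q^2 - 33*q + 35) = q*(q + 7)/(q^2 - 2*q - 35)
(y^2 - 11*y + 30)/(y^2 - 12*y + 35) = (y - 6)/(y - 7)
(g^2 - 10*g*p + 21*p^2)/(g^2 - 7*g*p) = (g - 3*p)/g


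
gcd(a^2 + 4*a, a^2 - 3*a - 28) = a + 4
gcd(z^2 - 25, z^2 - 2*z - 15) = z - 5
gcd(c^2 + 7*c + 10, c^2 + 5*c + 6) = c + 2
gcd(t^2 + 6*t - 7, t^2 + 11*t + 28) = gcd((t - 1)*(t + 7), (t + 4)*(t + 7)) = t + 7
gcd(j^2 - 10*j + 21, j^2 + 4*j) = 1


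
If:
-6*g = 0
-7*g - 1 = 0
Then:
No Solution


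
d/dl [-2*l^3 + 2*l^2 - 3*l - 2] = -6*l^2 + 4*l - 3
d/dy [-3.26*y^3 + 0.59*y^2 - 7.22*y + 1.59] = -9.78*y^2 + 1.18*y - 7.22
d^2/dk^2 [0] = 0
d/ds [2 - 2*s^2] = -4*s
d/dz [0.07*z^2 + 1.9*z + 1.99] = 0.14*z + 1.9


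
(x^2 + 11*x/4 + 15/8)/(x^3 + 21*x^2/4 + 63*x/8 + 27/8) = (4*x + 5)/(4*x^2 + 15*x + 9)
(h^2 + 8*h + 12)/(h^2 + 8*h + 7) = (h^2 + 8*h + 12)/(h^2 + 8*h + 7)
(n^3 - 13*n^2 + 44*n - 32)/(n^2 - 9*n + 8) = n - 4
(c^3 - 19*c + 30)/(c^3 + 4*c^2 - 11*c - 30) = (c - 2)/(c + 2)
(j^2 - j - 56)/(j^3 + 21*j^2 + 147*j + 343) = (j - 8)/(j^2 + 14*j + 49)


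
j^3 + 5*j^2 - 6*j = j*(j - 1)*(j + 6)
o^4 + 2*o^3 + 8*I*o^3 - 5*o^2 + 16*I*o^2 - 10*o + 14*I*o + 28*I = (o + 2)*(o - I)*(o + 2*I)*(o + 7*I)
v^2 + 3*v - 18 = (v - 3)*(v + 6)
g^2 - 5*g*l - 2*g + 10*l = (g - 2)*(g - 5*l)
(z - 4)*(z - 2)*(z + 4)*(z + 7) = z^4 + 5*z^3 - 30*z^2 - 80*z + 224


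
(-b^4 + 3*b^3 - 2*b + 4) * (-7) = 7*b^4 - 21*b^3 + 14*b - 28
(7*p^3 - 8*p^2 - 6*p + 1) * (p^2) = 7*p^5 - 8*p^4 - 6*p^3 + p^2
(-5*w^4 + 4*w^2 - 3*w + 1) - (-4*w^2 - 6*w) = -5*w^4 + 8*w^2 + 3*w + 1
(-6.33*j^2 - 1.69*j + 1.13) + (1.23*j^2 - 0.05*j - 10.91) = -5.1*j^2 - 1.74*j - 9.78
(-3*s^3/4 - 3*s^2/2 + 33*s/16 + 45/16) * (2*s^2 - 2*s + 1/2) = -3*s^5/2 - 3*s^4/2 + 27*s^3/4 + 3*s^2/4 - 147*s/32 + 45/32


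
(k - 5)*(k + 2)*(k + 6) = k^3 + 3*k^2 - 28*k - 60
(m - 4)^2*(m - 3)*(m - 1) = m^4 - 12*m^3 + 51*m^2 - 88*m + 48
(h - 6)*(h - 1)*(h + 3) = h^3 - 4*h^2 - 15*h + 18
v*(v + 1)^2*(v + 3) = v^4 + 5*v^3 + 7*v^2 + 3*v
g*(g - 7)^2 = g^3 - 14*g^2 + 49*g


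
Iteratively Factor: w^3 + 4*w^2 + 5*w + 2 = (w + 2)*(w^2 + 2*w + 1) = (w + 1)*(w + 2)*(w + 1)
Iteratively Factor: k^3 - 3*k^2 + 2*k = (k - 1)*(k^2 - 2*k) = (k - 2)*(k - 1)*(k)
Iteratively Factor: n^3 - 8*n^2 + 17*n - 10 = (n - 1)*(n^2 - 7*n + 10) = (n - 5)*(n - 1)*(n - 2)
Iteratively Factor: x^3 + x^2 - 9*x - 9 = (x - 3)*(x^2 + 4*x + 3) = (x - 3)*(x + 1)*(x + 3)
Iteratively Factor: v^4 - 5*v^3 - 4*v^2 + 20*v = (v + 2)*(v^3 - 7*v^2 + 10*v) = (v - 2)*(v + 2)*(v^2 - 5*v) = v*(v - 2)*(v + 2)*(v - 5)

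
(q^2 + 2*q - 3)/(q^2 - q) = (q + 3)/q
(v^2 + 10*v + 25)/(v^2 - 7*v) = (v^2 + 10*v + 25)/(v*(v - 7))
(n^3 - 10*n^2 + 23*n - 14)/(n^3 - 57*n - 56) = (-n^3 + 10*n^2 - 23*n + 14)/(-n^3 + 57*n + 56)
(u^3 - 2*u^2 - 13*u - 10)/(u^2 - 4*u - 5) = u + 2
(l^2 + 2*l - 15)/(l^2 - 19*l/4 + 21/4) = 4*(l + 5)/(4*l - 7)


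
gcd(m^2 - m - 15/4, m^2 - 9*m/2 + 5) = m - 5/2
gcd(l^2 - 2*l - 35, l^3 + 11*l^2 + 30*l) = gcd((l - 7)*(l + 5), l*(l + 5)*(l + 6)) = l + 5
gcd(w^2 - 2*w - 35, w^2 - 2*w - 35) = w^2 - 2*w - 35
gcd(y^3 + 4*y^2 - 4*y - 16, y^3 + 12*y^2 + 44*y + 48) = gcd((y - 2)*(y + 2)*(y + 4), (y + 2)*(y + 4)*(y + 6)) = y^2 + 6*y + 8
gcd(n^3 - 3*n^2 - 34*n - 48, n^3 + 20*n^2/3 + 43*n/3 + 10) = n^2 + 5*n + 6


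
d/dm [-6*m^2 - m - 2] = -12*m - 1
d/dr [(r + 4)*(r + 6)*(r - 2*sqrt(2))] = 3*r^2 - 4*sqrt(2)*r + 20*r - 20*sqrt(2) + 24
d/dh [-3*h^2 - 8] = -6*h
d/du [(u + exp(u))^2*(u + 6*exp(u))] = (u + exp(u))*((u + exp(u))*(6*exp(u) + 1) + 2*(u + 6*exp(u))*(exp(u) + 1))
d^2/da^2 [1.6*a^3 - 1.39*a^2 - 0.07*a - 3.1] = 9.6*a - 2.78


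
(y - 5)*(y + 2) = y^2 - 3*y - 10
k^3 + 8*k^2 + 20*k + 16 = (k + 2)^2*(k + 4)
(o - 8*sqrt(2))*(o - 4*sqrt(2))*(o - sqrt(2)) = o^3 - 13*sqrt(2)*o^2 + 88*o - 64*sqrt(2)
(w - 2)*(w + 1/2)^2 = w^3 - w^2 - 7*w/4 - 1/2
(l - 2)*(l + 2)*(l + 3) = l^3 + 3*l^2 - 4*l - 12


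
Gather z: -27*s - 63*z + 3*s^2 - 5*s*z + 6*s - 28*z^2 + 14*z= 3*s^2 - 21*s - 28*z^2 + z*(-5*s - 49)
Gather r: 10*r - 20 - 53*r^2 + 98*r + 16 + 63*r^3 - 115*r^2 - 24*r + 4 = 63*r^3 - 168*r^2 + 84*r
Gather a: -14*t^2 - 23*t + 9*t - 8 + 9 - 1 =-14*t^2 - 14*t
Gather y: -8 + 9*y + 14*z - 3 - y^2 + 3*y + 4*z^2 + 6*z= -y^2 + 12*y + 4*z^2 + 20*z - 11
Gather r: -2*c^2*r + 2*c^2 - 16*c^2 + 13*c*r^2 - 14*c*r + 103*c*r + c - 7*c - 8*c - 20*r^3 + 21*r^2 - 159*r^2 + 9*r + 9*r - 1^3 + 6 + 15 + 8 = -14*c^2 - 14*c - 20*r^3 + r^2*(13*c - 138) + r*(-2*c^2 + 89*c + 18) + 28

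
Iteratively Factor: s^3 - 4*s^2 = (s)*(s^2 - 4*s) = s^2*(s - 4)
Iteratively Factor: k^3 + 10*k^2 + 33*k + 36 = (k + 3)*(k^2 + 7*k + 12) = (k + 3)*(k + 4)*(k + 3)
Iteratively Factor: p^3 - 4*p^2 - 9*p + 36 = (p - 3)*(p^2 - p - 12) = (p - 3)*(p + 3)*(p - 4)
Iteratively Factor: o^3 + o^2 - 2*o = (o + 2)*(o^2 - o) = (o - 1)*(o + 2)*(o)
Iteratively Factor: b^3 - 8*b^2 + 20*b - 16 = (b - 2)*(b^2 - 6*b + 8) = (b - 4)*(b - 2)*(b - 2)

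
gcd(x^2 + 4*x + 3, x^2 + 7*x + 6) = x + 1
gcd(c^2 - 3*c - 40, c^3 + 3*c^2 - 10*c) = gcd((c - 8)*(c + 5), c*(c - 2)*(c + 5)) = c + 5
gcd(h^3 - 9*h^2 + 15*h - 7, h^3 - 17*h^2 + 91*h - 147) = h - 7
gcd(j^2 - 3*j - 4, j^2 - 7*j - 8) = j + 1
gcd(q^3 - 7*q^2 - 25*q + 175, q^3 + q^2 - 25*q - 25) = q^2 - 25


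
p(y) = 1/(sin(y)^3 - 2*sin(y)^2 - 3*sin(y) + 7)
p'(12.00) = 0.00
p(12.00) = 0.13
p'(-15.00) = 0.01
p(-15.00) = 0.13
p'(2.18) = -0.17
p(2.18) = 0.27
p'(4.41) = 0.02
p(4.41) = 0.14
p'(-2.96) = -0.04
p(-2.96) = 0.13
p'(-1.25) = -0.02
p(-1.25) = 0.14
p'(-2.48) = 0.01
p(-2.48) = 0.13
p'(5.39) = -0.02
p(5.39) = 0.13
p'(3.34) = -0.04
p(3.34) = 0.13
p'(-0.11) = 0.05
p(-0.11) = 0.14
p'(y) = (-3*sin(y)^2*cos(y) + 4*sin(y)*cos(y) + 3*cos(y))/(sin(y)^3 - 2*sin(y)^2 - 3*sin(y) + 7)^2 = (4*sin(y) + 3*cos(y)^2)*cos(y)/(sin(y)^3 - 2*sin(y)^2 - 3*sin(y) + 7)^2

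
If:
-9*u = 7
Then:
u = -7/9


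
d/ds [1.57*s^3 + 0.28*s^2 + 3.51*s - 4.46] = 4.71*s^2 + 0.56*s + 3.51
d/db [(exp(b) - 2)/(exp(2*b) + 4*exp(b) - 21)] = (-2*(exp(b) - 2)*(exp(b) + 2) + exp(2*b) + 4*exp(b) - 21)*exp(b)/(exp(2*b) + 4*exp(b) - 21)^2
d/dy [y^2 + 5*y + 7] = 2*y + 5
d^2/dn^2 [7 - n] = 0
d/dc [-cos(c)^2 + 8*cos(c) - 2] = 2*(cos(c) - 4)*sin(c)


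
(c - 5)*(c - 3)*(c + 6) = c^3 - 2*c^2 - 33*c + 90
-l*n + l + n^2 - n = (-l + n)*(n - 1)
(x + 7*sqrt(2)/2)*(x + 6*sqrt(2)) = x^2 + 19*sqrt(2)*x/2 + 42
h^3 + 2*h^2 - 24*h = h*(h - 4)*(h + 6)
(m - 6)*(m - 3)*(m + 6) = m^3 - 3*m^2 - 36*m + 108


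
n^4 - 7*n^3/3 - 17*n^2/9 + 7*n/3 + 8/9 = (n - 8/3)*(n - 1)*(n + 1/3)*(n + 1)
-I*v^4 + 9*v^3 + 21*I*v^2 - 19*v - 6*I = (v + I)^2*(v + 6*I)*(-I*v + 1)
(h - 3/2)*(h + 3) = h^2 + 3*h/2 - 9/2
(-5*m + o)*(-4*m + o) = 20*m^2 - 9*m*o + o^2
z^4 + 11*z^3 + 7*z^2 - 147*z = z*(z - 3)*(z + 7)^2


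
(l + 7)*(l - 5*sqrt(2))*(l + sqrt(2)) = l^3 - 4*sqrt(2)*l^2 + 7*l^2 - 28*sqrt(2)*l - 10*l - 70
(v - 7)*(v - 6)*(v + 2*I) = v^3 - 13*v^2 + 2*I*v^2 + 42*v - 26*I*v + 84*I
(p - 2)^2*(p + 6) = p^3 + 2*p^2 - 20*p + 24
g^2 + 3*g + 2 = (g + 1)*(g + 2)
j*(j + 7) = j^2 + 7*j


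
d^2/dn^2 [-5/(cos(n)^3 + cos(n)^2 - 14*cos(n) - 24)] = 5*((53*cos(n) - 8*cos(2*n) - 9*cos(3*n))*(cos(n)^3 + cos(n)^2 - 14*cos(n) - 24)/4 - 2*(3*cos(n)^2 + 2*cos(n) - 14)^2*sin(n)^2)/(cos(n)^3 + cos(n)^2 - 14*cos(n) - 24)^3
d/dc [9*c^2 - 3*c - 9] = 18*c - 3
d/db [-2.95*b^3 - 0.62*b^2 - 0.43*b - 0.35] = -8.85*b^2 - 1.24*b - 0.43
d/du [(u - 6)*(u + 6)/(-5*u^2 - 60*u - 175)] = 2*(-6*u^2 - 71*u - 216)/(5*(u^4 + 24*u^3 + 214*u^2 + 840*u + 1225))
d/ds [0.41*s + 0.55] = 0.410000000000000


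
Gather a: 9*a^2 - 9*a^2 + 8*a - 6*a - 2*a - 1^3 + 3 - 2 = 0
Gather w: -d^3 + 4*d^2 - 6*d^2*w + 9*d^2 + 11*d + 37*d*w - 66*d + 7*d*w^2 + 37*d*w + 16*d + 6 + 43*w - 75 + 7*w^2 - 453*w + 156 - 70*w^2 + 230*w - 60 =-d^3 + 13*d^2 - 39*d + w^2*(7*d - 63) + w*(-6*d^2 + 74*d - 180) + 27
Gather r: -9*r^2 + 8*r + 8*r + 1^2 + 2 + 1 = -9*r^2 + 16*r + 4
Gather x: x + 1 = x + 1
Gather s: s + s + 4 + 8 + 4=2*s + 16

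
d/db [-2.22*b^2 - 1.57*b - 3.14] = -4.44*b - 1.57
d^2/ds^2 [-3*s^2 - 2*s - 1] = -6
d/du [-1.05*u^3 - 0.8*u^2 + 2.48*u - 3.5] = -3.15*u^2 - 1.6*u + 2.48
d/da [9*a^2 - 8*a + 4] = 18*a - 8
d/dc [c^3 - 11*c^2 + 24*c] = 3*c^2 - 22*c + 24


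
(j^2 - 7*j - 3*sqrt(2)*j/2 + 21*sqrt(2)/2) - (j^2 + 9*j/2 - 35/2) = -23*j/2 - 3*sqrt(2)*j/2 + 21*sqrt(2)/2 + 35/2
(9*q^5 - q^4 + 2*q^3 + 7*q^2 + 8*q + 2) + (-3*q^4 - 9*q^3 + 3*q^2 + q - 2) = 9*q^5 - 4*q^4 - 7*q^3 + 10*q^2 + 9*q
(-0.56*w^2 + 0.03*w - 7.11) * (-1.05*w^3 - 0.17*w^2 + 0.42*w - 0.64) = 0.588*w^5 + 0.0637*w^4 + 7.2252*w^3 + 1.5797*w^2 - 3.0054*w + 4.5504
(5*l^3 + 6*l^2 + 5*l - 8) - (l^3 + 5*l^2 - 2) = 4*l^3 + l^2 + 5*l - 6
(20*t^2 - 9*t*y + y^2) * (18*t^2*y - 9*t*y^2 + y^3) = 360*t^4*y - 342*t^3*y^2 + 119*t^2*y^3 - 18*t*y^4 + y^5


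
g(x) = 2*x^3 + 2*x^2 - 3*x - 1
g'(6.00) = 237.00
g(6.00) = 485.00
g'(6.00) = 237.00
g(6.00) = 485.00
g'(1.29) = 12.14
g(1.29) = 2.75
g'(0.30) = -1.26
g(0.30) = -1.67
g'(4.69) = 147.74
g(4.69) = 235.25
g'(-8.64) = 410.34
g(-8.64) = -1115.73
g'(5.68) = 213.29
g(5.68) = 412.99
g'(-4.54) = 102.51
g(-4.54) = -133.31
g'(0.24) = -1.69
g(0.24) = -1.58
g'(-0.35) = -3.66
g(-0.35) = 0.21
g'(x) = 6*x^2 + 4*x - 3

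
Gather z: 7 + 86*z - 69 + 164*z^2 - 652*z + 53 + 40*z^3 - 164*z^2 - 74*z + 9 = 40*z^3 - 640*z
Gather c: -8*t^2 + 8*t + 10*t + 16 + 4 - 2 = -8*t^2 + 18*t + 18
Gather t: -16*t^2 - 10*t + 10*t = -16*t^2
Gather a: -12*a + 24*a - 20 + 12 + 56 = 12*a + 48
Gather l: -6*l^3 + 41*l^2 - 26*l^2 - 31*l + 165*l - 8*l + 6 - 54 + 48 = -6*l^3 + 15*l^2 + 126*l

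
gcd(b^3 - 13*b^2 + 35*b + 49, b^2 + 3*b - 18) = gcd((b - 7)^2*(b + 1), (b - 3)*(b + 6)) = 1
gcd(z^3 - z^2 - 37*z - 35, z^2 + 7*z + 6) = z + 1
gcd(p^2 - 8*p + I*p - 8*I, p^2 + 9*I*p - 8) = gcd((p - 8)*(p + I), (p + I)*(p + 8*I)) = p + I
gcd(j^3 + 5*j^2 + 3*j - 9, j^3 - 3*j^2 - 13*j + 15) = j^2 + 2*j - 3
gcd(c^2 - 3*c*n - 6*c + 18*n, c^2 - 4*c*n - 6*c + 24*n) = c - 6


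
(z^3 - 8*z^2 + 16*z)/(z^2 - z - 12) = z*(z - 4)/(z + 3)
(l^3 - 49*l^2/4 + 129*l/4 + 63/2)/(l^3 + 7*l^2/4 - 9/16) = 4*(l^2 - 13*l + 42)/(4*l^2 + 4*l - 3)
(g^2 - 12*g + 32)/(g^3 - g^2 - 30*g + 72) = (g - 8)/(g^2 + 3*g - 18)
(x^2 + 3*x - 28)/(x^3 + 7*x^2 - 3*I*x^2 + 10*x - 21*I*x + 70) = (x - 4)/(x^2 - 3*I*x + 10)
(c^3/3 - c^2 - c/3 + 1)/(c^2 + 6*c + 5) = (c^2 - 4*c + 3)/(3*(c + 5))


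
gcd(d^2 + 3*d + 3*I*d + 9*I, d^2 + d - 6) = d + 3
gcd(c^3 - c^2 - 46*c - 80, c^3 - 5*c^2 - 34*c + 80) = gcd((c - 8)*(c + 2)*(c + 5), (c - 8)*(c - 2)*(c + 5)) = c^2 - 3*c - 40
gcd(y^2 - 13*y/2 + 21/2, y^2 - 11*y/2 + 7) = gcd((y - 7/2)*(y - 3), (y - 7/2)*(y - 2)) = y - 7/2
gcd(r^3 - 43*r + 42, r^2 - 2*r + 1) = r - 1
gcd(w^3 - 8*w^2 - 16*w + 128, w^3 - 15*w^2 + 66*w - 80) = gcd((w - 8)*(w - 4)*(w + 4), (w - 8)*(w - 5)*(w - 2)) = w - 8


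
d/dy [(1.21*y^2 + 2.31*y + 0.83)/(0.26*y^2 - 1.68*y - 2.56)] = (-2.6334*y^2 - 6.6268*y - 4.5192)/(0.0676*y^4 - 0.8736*y^3 + 1.4912*y^2 + 8.6016*y + 6.5536)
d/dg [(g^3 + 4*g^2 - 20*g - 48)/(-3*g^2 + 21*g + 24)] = (-g^4 + 14*g^3 + 32*g^2 - 32*g + 176)/(3*(g^4 - 14*g^3 + 33*g^2 + 112*g + 64))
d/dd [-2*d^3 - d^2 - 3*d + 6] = -6*d^2 - 2*d - 3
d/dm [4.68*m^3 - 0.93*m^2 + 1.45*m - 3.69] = 14.04*m^2 - 1.86*m + 1.45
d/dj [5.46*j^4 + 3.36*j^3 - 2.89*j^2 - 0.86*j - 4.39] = 21.84*j^3 + 10.08*j^2 - 5.78*j - 0.86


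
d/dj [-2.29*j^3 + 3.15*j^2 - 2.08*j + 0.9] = -6.87*j^2 + 6.3*j - 2.08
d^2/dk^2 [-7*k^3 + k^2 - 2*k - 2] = 2 - 42*k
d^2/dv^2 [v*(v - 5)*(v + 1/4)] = 6*v - 19/2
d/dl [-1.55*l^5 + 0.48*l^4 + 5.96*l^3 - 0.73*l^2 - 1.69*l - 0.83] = -7.75*l^4 + 1.92*l^3 + 17.88*l^2 - 1.46*l - 1.69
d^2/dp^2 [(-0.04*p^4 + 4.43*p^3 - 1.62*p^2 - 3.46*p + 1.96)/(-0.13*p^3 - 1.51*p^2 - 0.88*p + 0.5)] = (3.46944695195361e-18*p^8 - 2.22044604925031e-16*p^7 + 1.96723*p^6 + 3.72610800000001*p^5 - 0.885012000000009*p^4 - 7.83251999999999*p^3 - 6.30672*p^2 - 7.362288*p - 2.140448)/(0.002197*p^9 + 0.076557*p^8 + 0.933855*p^7 + 4.454065*p^6 + 5.73258*p^5 - 0.255318*p^4 - 3.207428*p^3 - 0.0290999999999999*p^2 + 0.66*p - 0.125)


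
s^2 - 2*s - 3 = (s - 3)*(s + 1)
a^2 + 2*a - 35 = (a - 5)*(a + 7)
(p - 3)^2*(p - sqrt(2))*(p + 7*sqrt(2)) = p^4 - 6*p^3 + 6*sqrt(2)*p^3 - 36*sqrt(2)*p^2 - 5*p^2 + 54*sqrt(2)*p + 84*p - 126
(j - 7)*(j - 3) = j^2 - 10*j + 21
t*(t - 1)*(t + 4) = t^3 + 3*t^2 - 4*t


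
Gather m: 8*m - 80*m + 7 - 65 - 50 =-72*m - 108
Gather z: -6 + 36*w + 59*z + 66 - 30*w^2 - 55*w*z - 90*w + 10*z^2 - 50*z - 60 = -30*w^2 - 54*w + 10*z^2 + z*(9 - 55*w)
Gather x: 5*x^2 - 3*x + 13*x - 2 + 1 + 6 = 5*x^2 + 10*x + 5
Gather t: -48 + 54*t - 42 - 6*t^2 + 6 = -6*t^2 + 54*t - 84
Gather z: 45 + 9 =54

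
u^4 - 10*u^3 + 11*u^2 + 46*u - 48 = (u - 8)*(u - 3)*(u - 1)*(u + 2)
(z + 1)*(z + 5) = z^2 + 6*z + 5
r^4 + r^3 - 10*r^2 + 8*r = r*(r - 2)*(r - 1)*(r + 4)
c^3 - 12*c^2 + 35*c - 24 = (c - 8)*(c - 3)*(c - 1)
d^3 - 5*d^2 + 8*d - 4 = (d - 2)^2*(d - 1)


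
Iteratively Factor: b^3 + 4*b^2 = (b)*(b^2 + 4*b) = b^2*(b + 4)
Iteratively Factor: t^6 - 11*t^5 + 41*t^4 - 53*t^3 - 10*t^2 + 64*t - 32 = (t - 4)*(t^5 - 7*t^4 + 13*t^3 - t^2 - 14*t + 8) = (t - 4)*(t - 1)*(t^4 - 6*t^3 + 7*t^2 + 6*t - 8) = (t - 4)^2*(t - 1)*(t^3 - 2*t^2 - t + 2) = (t - 4)^2*(t - 2)*(t - 1)*(t^2 - 1) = (t - 4)^2*(t - 2)*(t - 1)^2*(t + 1)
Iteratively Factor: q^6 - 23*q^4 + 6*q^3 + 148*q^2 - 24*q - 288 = (q - 3)*(q^5 + 3*q^4 - 14*q^3 - 36*q^2 + 40*q + 96) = (q - 3)*(q + 2)*(q^4 + q^3 - 16*q^2 - 4*q + 48) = (q - 3)^2*(q + 2)*(q^3 + 4*q^2 - 4*q - 16) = (q - 3)^2*(q - 2)*(q + 2)*(q^2 + 6*q + 8) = (q - 3)^2*(q - 2)*(q + 2)*(q + 4)*(q + 2)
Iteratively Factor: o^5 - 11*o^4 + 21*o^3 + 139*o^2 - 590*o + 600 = (o - 3)*(o^4 - 8*o^3 - 3*o^2 + 130*o - 200) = (o - 3)*(o + 4)*(o^3 - 12*o^2 + 45*o - 50) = (o - 5)*(o - 3)*(o + 4)*(o^2 - 7*o + 10) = (o - 5)^2*(o - 3)*(o + 4)*(o - 2)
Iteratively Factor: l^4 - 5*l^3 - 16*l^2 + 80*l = (l - 5)*(l^3 - 16*l) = (l - 5)*(l + 4)*(l^2 - 4*l) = (l - 5)*(l - 4)*(l + 4)*(l)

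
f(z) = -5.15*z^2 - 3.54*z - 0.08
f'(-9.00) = 89.16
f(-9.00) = -385.37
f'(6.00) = -65.34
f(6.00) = -206.72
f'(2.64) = -30.73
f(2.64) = -45.32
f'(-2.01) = 17.16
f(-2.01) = -13.77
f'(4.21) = -46.90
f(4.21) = -106.26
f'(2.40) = -28.26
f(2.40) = -38.24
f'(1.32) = -17.14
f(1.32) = -13.73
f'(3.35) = -38.04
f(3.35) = -69.73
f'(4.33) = -48.14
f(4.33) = -111.97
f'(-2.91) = 26.43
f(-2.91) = -33.39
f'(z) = -10.3*z - 3.54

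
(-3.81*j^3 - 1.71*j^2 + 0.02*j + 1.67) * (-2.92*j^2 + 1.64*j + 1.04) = 11.1252*j^5 - 1.2552*j^4 - 6.8252*j^3 - 6.622*j^2 + 2.7596*j + 1.7368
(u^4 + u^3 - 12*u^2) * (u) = u^5 + u^4 - 12*u^3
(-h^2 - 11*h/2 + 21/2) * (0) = 0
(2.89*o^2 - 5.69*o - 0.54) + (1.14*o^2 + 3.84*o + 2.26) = 4.03*o^2 - 1.85*o + 1.72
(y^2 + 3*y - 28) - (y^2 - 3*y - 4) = 6*y - 24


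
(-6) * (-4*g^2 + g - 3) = 24*g^2 - 6*g + 18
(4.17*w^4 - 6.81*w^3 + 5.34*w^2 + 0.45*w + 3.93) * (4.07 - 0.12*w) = -0.5004*w^5 + 17.7891*w^4 - 28.3575*w^3 + 21.6798*w^2 + 1.3599*w + 15.9951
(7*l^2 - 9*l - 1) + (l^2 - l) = 8*l^2 - 10*l - 1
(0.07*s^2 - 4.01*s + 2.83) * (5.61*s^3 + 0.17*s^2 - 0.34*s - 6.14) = 0.3927*s^5 - 22.4842*s^4 + 15.1708*s^3 + 1.4147*s^2 + 23.6592*s - 17.3762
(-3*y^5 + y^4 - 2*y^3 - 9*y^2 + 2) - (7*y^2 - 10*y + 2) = -3*y^5 + y^4 - 2*y^3 - 16*y^2 + 10*y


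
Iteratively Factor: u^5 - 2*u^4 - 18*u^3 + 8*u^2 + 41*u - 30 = (u - 5)*(u^4 + 3*u^3 - 3*u^2 - 7*u + 6) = (u - 5)*(u + 3)*(u^3 - 3*u + 2) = (u - 5)*(u - 1)*(u + 3)*(u^2 + u - 2) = (u - 5)*(u - 1)*(u + 2)*(u + 3)*(u - 1)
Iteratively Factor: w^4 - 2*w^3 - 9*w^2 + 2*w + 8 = (w + 1)*(w^3 - 3*w^2 - 6*w + 8) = (w - 1)*(w + 1)*(w^2 - 2*w - 8) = (w - 4)*(w - 1)*(w + 1)*(w + 2)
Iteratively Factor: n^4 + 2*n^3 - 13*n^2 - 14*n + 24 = (n + 4)*(n^3 - 2*n^2 - 5*n + 6) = (n + 2)*(n + 4)*(n^2 - 4*n + 3) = (n - 1)*(n + 2)*(n + 4)*(n - 3)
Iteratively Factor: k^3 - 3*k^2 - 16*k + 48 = (k - 3)*(k^2 - 16) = (k - 3)*(k + 4)*(k - 4)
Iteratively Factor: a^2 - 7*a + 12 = (a - 3)*(a - 4)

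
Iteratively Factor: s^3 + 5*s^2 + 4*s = (s + 4)*(s^2 + s) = (s + 1)*(s + 4)*(s)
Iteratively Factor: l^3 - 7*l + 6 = (l + 3)*(l^2 - 3*l + 2) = (l - 1)*(l + 3)*(l - 2)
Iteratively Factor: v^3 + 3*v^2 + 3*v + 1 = (v + 1)*(v^2 + 2*v + 1) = (v + 1)^2*(v + 1)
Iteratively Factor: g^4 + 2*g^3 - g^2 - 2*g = (g + 2)*(g^3 - g) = (g - 1)*(g + 2)*(g^2 + g) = g*(g - 1)*(g + 2)*(g + 1)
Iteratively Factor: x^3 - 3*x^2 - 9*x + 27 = (x + 3)*(x^2 - 6*x + 9) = (x - 3)*(x + 3)*(x - 3)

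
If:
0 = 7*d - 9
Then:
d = 9/7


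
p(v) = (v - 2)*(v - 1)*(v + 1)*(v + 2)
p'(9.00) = 2826.00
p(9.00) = 6160.00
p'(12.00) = 6792.00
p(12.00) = 20020.00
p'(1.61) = 0.59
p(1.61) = -2.24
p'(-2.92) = -70.39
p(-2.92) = 34.07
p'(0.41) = -3.82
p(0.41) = 3.19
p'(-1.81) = -5.62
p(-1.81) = -1.65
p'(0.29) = -2.80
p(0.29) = 3.59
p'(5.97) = 791.40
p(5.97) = 1096.07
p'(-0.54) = 4.77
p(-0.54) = 2.63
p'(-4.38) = -292.31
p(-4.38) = 276.12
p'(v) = (v - 2)*(v - 1)*(v + 1) + (v - 2)*(v - 1)*(v + 2) + (v - 2)*(v + 1)*(v + 2) + (v - 1)*(v + 1)*(v + 2)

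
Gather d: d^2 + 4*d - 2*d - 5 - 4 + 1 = d^2 + 2*d - 8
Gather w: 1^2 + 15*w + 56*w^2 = 56*w^2 + 15*w + 1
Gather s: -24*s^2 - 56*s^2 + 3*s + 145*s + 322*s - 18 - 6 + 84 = -80*s^2 + 470*s + 60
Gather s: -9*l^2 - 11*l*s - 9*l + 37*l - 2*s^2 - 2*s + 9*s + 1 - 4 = -9*l^2 + 28*l - 2*s^2 + s*(7 - 11*l) - 3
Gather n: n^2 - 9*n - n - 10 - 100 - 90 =n^2 - 10*n - 200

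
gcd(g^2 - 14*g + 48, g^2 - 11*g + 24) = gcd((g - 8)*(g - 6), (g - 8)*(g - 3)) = g - 8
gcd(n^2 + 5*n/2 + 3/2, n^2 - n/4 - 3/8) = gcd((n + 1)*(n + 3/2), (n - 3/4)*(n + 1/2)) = 1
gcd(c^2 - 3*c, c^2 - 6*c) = c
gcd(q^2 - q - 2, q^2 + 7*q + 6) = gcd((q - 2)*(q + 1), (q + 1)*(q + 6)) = q + 1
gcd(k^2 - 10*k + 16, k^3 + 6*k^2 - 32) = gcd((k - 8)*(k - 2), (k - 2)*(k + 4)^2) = k - 2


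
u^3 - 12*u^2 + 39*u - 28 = (u - 7)*(u - 4)*(u - 1)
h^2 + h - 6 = (h - 2)*(h + 3)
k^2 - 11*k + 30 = (k - 6)*(k - 5)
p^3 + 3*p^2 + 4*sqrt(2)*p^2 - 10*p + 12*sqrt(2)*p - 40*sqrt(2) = (p - 2)*(p + 5)*(p + 4*sqrt(2))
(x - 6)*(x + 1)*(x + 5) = x^3 - 31*x - 30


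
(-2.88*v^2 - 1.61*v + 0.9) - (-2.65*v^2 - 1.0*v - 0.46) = -0.23*v^2 - 0.61*v + 1.36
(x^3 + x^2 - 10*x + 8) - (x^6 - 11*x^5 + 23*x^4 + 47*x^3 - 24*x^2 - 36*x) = -x^6 + 11*x^5 - 23*x^4 - 46*x^3 + 25*x^2 + 26*x + 8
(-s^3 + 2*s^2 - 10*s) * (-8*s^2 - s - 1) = 8*s^5 - 15*s^4 + 79*s^3 + 8*s^2 + 10*s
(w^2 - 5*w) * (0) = 0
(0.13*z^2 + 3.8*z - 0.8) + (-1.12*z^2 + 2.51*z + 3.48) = -0.99*z^2 + 6.31*z + 2.68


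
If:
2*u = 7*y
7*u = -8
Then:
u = -8/7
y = -16/49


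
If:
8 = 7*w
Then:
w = 8/7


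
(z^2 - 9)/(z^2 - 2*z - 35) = (9 - z^2)/(-z^2 + 2*z + 35)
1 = 1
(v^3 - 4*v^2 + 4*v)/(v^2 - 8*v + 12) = v*(v - 2)/(v - 6)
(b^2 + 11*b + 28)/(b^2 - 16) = (b + 7)/(b - 4)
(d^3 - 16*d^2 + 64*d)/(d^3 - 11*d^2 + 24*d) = (d - 8)/(d - 3)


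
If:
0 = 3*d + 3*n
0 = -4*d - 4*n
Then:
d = -n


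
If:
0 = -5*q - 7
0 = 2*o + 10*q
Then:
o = 7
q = -7/5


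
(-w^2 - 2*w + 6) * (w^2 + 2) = -w^4 - 2*w^3 + 4*w^2 - 4*w + 12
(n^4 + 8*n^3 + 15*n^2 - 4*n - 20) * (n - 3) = n^5 + 5*n^4 - 9*n^3 - 49*n^2 - 8*n + 60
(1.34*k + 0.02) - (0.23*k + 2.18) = 1.11*k - 2.16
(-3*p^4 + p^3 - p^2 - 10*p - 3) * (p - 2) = -3*p^5 + 7*p^4 - 3*p^3 - 8*p^2 + 17*p + 6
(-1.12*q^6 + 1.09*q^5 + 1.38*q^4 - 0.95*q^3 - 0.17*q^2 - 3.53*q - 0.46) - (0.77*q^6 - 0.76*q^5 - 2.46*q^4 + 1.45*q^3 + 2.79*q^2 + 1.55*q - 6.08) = -1.89*q^6 + 1.85*q^5 + 3.84*q^4 - 2.4*q^3 - 2.96*q^2 - 5.08*q + 5.62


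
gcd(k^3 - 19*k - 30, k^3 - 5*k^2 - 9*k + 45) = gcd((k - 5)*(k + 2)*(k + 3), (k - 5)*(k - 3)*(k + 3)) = k^2 - 2*k - 15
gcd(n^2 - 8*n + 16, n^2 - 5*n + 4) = n - 4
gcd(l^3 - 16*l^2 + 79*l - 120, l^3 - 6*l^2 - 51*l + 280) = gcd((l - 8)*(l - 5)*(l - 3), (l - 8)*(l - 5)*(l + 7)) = l^2 - 13*l + 40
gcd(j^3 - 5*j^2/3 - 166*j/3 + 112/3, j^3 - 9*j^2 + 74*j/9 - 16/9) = j^2 - 26*j/3 + 16/3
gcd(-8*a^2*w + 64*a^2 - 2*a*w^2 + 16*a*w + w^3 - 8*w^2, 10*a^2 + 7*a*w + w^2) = 2*a + w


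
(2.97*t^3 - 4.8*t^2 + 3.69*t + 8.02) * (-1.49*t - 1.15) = -4.4253*t^4 + 3.7365*t^3 + 0.0218999999999996*t^2 - 16.1933*t - 9.223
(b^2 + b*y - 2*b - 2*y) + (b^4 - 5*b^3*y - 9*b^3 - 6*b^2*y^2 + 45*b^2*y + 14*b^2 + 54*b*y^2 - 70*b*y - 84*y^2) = b^4 - 5*b^3*y - 9*b^3 - 6*b^2*y^2 + 45*b^2*y + 15*b^2 + 54*b*y^2 - 69*b*y - 2*b - 84*y^2 - 2*y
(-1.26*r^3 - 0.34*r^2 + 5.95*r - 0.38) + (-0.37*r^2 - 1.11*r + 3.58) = -1.26*r^3 - 0.71*r^2 + 4.84*r + 3.2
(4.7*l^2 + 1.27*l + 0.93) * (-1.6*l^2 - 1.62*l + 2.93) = -7.52*l^4 - 9.646*l^3 + 10.2256*l^2 + 2.2145*l + 2.7249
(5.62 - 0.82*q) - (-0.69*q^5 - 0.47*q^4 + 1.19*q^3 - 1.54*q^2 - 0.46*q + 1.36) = 0.69*q^5 + 0.47*q^4 - 1.19*q^3 + 1.54*q^2 - 0.36*q + 4.26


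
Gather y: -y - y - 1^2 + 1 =-2*y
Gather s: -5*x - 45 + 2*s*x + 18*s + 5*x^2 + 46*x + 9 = s*(2*x + 18) + 5*x^2 + 41*x - 36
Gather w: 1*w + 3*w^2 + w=3*w^2 + 2*w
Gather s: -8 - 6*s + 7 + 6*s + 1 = 0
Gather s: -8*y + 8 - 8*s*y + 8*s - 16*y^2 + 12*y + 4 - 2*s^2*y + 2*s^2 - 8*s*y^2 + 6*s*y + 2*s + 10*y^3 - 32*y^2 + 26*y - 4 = s^2*(2 - 2*y) + s*(-8*y^2 - 2*y + 10) + 10*y^3 - 48*y^2 + 30*y + 8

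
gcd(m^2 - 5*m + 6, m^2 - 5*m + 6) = m^2 - 5*m + 6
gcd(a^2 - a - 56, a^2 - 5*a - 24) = a - 8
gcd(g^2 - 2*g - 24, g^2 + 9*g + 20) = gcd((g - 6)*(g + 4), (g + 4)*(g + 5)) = g + 4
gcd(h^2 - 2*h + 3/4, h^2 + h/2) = 1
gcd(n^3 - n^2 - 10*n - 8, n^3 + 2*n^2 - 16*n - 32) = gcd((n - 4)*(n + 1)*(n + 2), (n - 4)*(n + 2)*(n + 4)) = n^2 - 2*n - 8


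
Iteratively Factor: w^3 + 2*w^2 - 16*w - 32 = (w + 4)*(w^2 - 2*w - 8) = (w - 4)*(w + 4)*(w + 2)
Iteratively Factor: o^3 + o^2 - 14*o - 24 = (o + 2)*(o^2 - o - 12) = (o - 4)*(o + 2)*(o + 3)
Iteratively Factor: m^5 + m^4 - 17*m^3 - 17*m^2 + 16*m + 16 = (m + 1)*(m^4 - 17*m^2 + 16) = (m + 1)*(m + 4)*(m^3 - 4*m^2 - m + 4) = (m + 1)^2*(m + 4)*(m^2 - 5*m + 4) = (m - 4)*(m + 1)^2*(m + 4)*(m - 1)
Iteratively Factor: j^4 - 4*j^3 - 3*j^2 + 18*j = (j + 2)*(j^3 - 6*j^2 + 9*j) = j*(j + 2)*(j^2 - 6*j + 9) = j*(j - 3)*(j + 2)*(j - 3)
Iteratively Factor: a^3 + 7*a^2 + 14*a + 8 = (a + 4)*(a^2 + 3*a + 2) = (a + 1)*(a + 4)*(a + 2)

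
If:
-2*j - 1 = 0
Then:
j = -1/2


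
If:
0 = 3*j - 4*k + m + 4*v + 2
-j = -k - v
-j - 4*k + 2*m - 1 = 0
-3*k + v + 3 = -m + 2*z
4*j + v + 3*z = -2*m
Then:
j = -25/33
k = -35/66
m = -31/33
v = -5/22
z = 113/66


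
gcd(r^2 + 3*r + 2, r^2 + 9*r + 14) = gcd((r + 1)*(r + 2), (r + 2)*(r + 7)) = r + 2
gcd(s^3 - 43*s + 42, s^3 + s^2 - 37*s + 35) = s^2 + 6*s - 7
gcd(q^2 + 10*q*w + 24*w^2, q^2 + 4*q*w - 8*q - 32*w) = q + 4*w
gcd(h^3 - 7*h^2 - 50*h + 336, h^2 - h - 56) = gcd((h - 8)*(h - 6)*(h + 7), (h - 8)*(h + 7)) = h^2 - h - 56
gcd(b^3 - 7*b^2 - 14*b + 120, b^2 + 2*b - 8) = b + 4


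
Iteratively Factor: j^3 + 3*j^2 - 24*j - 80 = (j - 5)*(j^2 + 8*j + 16) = (j - 5)*(j + 4)*(j + 4)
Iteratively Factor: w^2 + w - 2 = (w - 1)*(w + 2)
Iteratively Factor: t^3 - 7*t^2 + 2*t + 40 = (t - 4)*(t^2 - 3*t - 10) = (t - 5)*(t - 4)*(t + 2)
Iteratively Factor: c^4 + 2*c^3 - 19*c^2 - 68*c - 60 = (c + 2)*(c^3 - 19*c - 30) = (c + 2)^2*(c^2 - 2*c - 15) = (c - 5)*(c + 2)^2*(c + 3)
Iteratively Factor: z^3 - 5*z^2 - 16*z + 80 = (z - 4)*(z^2 - z - 20) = (z - 4)*(z + 4)*(z - 5)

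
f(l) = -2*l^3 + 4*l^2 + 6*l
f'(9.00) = -408.00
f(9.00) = -1080.00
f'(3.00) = -24.00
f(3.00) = 0.00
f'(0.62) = 8.65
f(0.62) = 4.78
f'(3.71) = -46.90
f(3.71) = -24.81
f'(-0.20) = 4.16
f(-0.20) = -1.02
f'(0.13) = 6.94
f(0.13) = 0.84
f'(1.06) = 7.74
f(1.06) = 8.47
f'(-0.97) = -7.41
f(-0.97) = -0.23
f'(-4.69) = -163.50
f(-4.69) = 266.17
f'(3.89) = -53.67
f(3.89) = -33.86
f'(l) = -6*l^2 + 8*l + 6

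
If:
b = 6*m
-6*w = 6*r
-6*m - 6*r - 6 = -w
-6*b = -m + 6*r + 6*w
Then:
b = 0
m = 0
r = -6/7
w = 6/7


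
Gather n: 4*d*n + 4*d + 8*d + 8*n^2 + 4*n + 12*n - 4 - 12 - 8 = 12*d + 8*n^2 + n*(4*d + 16) - 24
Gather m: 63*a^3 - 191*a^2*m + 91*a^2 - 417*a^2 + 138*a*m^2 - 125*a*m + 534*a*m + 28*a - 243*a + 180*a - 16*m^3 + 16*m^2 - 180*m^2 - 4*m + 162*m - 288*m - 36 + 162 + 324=63*a^3 - 326*a^2 - 35*a - 16*m^3 + m^2*(138*a - 164) + m*(-191*a^2 + 409*a - 130) + 450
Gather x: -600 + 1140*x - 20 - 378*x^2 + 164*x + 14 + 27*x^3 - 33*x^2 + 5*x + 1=27*x^3 - 411*x^2 + 1309*x - 605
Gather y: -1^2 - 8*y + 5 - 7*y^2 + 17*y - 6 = -7*y^2 + 9*y - 2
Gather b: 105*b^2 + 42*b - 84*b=105*b^2 - 42*b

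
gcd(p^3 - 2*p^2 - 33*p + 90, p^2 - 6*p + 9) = p - 3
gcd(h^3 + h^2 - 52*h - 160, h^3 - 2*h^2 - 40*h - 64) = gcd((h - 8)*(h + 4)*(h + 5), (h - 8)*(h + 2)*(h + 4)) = h^2 - 4*h - 32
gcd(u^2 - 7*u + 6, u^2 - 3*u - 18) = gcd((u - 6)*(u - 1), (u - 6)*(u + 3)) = u - 6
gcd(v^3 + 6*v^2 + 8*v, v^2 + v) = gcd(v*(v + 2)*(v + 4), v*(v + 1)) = v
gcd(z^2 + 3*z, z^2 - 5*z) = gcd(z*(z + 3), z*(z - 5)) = z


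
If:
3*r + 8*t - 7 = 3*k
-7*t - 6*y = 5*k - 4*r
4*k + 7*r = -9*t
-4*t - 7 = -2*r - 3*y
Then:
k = -1645/1112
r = 931/1112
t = 7/1112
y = 2975/1668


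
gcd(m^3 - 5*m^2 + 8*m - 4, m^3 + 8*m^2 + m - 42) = m - 2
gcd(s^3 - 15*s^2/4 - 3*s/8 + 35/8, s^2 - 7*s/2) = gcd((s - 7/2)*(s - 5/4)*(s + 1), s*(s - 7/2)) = s - 7/2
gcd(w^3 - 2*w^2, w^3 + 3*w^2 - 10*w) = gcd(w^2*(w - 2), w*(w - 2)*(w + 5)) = w^2 - 2*w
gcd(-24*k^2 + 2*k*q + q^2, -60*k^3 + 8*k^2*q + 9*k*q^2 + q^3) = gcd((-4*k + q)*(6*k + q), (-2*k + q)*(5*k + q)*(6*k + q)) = 6*k + q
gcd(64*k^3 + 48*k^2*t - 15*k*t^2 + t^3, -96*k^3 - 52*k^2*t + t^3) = -8*k + t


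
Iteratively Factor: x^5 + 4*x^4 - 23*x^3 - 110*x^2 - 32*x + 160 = (x + 4)*(x^4 - 23*x^2 - 18*x + 40) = (x + 2)*(x + 4)*(x^3 - 2*x^2 - 19*x + 20) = (x - 1)*(x + 2)*(x + 4)*(x^2 - x - 20) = (x - 5)*(x - 1)*(x + 2)*(x + 4)*(x + 4)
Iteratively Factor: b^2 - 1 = (b + 1)*(b - 1)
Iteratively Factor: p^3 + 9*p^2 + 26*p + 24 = (p + 2)*(p^2 + 7*p + 12) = (p + 2)*(p + 4)*(p + 3)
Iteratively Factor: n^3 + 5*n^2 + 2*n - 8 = (n + 4)*(n^2 + n - 2) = (n + 2)*(n + 4)*(n - 1)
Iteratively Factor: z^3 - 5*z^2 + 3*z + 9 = (z - 3)*(z^2 - 2*z - 3) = (z - 3)*(z + 1)*(z - 3)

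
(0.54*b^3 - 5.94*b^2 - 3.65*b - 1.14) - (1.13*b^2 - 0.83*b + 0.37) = 0.54*b^3 - 7.07*b^2 - 2.82*b - 1.51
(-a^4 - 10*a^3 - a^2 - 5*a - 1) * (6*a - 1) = -6*a^5 - 59*a^4 + 4*a^3 - 29*a^2 - a + 1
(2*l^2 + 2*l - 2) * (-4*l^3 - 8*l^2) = -8*l^5 - 24*l^4 - 8*l^3 + 16*l^2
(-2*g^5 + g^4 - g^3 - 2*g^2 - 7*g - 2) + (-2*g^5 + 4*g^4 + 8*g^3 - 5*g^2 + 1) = -4*g^5 + 5*g^4 + 7*g^3 - 7*g^2 - 7*g - 1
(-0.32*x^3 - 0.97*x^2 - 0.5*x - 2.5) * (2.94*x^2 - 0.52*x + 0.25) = -0.9408*x^5 - 2.6854*x^4 - 1.0456*x^3 - 7.3325*x^2 + 1.175*x - 0.625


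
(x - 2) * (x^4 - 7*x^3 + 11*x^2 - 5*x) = x^5 - 9*x^4 + 25*x^3 - 27*x^2 + 10*x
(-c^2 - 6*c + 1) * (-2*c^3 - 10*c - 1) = 2*c^5 + 12*c^4 + 8*c^3 + 61*c^2 - 4*c - 1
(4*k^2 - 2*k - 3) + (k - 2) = 4*k^2 - k - 5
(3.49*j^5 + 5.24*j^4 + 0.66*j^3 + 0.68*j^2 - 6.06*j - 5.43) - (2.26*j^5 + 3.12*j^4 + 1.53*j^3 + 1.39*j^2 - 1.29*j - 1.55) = 1.23*j^5 + 2.12*j^4 - 0.87*j^3 - 0.71*j^2 - 4.77*j - 3.88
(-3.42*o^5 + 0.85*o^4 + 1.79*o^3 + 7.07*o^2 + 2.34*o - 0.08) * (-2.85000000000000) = 9.747*o^5 - 2.4225*o^4 - 5.1015*o^3 - 20.1495*o^2 - 6.669*o + 0.228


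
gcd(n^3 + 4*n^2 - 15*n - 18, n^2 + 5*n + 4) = n + 1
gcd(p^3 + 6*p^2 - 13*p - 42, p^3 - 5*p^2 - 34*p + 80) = 1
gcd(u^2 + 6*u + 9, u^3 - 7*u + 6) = u + 3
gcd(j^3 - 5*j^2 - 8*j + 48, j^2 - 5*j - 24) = j + 3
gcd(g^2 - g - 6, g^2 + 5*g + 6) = g + 2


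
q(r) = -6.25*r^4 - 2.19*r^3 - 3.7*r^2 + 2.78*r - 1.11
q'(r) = -25.0*r^3 - 6.57*r^2 - 7.4*r + 2.78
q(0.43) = -0.99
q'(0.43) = -3.60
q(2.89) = -512.82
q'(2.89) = -676.92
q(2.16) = -170.49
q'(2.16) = -295.80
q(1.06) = -12.82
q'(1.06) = -42.22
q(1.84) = -93.80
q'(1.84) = -188.82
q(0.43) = -0.99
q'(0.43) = -3.60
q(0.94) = -8.46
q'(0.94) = -30.75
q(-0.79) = -6.97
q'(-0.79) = 16.85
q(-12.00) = -126382.95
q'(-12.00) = 42345.50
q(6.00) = -8690.67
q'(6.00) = -5678.14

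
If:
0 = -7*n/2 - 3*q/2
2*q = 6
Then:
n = -9/7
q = 3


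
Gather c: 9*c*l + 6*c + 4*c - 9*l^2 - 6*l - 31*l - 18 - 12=c*(9*l + 10) - 9*l^2 - 37*l - 30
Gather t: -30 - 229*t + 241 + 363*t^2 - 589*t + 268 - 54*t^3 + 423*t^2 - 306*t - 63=-54*t^3 + 786*t^2 - 1124*t + 416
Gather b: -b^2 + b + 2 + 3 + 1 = -b^2 + b + 6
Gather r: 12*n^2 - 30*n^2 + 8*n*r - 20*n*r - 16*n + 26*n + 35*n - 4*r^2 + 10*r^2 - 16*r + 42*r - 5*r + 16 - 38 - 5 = -18*n^2 + 45*n + 6*r^2 + r*(21 - 12*n) - 27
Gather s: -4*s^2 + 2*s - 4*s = -4*s^2 - 2*s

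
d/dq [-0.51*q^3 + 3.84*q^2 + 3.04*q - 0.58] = -1.53*q^2 + 7.68*q + 3.04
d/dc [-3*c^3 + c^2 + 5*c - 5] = -9*c^2 + 2*c + 5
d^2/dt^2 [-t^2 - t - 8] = -2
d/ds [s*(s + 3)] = 2*s + 3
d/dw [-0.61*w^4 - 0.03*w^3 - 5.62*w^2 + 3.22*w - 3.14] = -2.44*w^3 - 0.09*w^2 - 11.24*w + 3.22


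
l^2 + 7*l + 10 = (l + 2)*(l + 5)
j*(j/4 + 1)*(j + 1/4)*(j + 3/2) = j^4/4 + 23*j^3/16 + 59*j^2/32 + 3*j/8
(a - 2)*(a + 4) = a^2 + 2*a - 8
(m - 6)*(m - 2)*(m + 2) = m^3 - 6*m^2 - 4*m + 24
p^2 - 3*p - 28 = (p - 7)*(p + 4)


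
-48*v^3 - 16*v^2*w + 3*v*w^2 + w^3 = (-4*v + w)*(3*v + w)*(4*v + w)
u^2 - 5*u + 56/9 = (u - 8/3)*(u - 7/3)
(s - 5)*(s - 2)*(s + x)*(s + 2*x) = s^4 + 3*s^3*x - 7*s^3 + 2*s^2*x^2 - 21*s^2*x + 10*s^2 - 14*s*x^2 + 30*s*x + 20*x^2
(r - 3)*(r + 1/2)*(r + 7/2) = r^3 + r^2 - 41*r/4 - 21/4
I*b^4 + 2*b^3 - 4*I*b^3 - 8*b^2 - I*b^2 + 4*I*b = b*(b - 4)*(b - I)*(I*b + 1)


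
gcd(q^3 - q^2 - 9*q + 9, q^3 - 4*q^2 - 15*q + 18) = q^2 + 2*q - 3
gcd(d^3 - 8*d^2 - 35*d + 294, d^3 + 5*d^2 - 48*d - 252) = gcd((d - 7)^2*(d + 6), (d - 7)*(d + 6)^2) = d^2 - d - 42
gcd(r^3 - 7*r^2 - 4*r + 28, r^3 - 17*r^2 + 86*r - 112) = r^2 - 9*r + 14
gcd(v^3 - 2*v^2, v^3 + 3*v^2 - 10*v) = v^2 - 2*v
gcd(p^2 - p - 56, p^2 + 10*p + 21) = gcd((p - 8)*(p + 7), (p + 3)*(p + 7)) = p + 7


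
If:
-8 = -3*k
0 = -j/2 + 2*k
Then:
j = 32/3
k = 8/3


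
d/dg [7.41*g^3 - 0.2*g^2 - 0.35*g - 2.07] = 22.23*g^2 - 0.4*g - 0.35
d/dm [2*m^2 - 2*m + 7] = 4*m - 2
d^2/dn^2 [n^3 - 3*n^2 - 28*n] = 6*n - 6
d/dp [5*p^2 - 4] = 10*p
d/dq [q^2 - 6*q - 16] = 2*q - 6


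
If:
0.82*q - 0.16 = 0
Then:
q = 0.20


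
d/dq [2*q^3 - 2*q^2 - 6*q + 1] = 6*q^2 - 4*q - 6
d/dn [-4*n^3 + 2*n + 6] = 2 - 12*n^2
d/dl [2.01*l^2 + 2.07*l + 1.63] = 4.02*l + 2.07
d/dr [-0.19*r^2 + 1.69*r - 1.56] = 1.69 - 0.38*r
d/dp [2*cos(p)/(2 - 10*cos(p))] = -sin(p)/(5*cos(p) - 1)^2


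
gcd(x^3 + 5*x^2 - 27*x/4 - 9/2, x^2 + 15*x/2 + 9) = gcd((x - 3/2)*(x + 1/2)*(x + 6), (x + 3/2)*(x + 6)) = x + 6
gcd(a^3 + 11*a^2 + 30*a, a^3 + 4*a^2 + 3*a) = a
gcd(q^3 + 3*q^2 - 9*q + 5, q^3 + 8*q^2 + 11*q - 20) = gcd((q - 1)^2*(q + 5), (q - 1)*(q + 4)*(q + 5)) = q^2 + 4*q - 5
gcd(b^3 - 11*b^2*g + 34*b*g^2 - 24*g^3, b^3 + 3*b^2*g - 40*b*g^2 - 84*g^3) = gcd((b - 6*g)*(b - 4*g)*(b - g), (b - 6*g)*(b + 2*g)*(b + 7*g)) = b - 6*g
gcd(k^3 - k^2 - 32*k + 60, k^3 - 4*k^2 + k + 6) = k - 2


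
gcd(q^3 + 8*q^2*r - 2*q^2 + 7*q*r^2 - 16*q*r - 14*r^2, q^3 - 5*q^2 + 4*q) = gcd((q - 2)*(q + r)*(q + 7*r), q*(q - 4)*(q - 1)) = 1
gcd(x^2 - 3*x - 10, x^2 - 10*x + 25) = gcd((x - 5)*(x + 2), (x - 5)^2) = x - 5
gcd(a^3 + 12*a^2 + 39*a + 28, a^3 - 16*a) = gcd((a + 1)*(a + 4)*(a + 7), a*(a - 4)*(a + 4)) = a + 4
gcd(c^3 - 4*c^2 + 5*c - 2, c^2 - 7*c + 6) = c - 1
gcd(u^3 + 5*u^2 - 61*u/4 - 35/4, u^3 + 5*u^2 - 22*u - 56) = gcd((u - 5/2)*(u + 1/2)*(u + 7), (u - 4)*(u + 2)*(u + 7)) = u + 7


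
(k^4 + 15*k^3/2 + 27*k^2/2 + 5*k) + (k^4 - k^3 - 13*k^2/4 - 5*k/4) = 2*k^4 + 13*k^3/2 + 41*k^2/4 + 15*k/4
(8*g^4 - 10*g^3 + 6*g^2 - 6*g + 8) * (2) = 16*g^4 - 20*g^3 + 12*g^2 - 12*g + 16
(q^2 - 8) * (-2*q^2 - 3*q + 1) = -2*q^4 - 3*q^3 + 17*q^2 + 24*q - 8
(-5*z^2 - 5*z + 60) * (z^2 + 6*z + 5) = -5*z^4 - 35*z^3 + 5*z^2 + 335*z + 300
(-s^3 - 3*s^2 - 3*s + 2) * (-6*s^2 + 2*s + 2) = 6*s^5 + 16*s^4 + 10*s^3 - 24*s^2 - 2*s + 4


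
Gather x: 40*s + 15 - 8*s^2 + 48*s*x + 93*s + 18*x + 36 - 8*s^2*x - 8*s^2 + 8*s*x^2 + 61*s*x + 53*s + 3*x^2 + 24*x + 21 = -16*s^2 + 186*s + x^2*(8*s + 3) + x*(-8*s^2 + 109*s + 42) + 72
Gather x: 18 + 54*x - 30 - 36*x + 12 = 18*x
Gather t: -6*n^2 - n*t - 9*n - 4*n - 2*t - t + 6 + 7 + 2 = -6*n^2 - 13*n + t*(-n - 3) + 15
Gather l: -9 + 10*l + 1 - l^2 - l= -l^2 + 9*l - 8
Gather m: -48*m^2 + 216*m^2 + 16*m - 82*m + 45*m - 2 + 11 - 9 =168*m^2 - 21*m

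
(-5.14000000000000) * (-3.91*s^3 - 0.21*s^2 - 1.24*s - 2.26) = 20.0974*s^3 + 1.0794*s^2 + 6.3736*s + 11.6164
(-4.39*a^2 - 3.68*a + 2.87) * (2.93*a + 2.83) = -12.8627*a^3 - 23.2061*a^2 - 2.0053*a + 8.1221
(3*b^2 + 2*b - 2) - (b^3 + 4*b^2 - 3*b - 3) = -b^3 - b^2 + 5*b + 1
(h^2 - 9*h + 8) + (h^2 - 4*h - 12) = 2*h^2 - 13*h - 4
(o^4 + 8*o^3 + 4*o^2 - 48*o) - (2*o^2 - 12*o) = o^4 + 8*o^3 + 2*o^2 - 36*o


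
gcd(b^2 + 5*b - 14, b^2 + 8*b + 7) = b + 7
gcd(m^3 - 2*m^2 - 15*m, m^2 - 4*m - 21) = m + 3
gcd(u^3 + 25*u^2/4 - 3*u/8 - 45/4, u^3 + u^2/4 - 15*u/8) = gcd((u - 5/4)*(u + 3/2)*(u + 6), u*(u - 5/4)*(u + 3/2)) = u^2 + u/4 - 15/8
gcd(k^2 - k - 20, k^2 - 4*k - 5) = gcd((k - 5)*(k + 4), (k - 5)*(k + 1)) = k - 5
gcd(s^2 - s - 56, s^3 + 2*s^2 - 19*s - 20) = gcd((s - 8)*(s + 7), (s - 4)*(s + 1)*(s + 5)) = 1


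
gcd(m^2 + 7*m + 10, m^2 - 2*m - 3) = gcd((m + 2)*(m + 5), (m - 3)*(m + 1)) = 1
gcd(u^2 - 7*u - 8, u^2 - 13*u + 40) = u - 8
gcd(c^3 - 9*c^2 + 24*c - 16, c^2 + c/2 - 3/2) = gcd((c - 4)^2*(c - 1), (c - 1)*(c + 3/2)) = c - 1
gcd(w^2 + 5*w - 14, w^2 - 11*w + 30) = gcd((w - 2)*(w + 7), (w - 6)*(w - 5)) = 1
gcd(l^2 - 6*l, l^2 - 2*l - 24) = l - 6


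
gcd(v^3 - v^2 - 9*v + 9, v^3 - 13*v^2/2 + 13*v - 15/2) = v^2 - 4*v + 3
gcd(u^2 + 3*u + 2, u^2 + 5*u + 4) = u + 1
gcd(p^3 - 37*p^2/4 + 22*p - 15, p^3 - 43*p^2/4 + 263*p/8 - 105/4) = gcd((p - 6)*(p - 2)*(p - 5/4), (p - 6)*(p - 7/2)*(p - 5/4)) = p^2 - 29*p/4 + 15/2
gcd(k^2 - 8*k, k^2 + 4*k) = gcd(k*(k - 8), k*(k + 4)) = k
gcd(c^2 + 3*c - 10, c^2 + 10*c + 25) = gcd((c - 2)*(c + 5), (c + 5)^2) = c + 5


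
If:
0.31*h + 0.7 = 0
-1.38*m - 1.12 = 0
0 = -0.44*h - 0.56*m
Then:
No Solution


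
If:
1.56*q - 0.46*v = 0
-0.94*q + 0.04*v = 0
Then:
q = 0.00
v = 0.00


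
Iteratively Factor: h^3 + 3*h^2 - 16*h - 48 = (h + 3)*(h^2 - 16) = (h - 4)*(h + 3)*(h + 4)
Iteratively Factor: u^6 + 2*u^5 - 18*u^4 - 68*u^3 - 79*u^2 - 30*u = (u + 3)*(u^5 - u^4 - 15*u^3 - 23*u^2 - 10*u) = u*(u + 3)*(u^4 - u^3 - 15*u^2 - 23*u - 10) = u*(u + 1)*(u + 3)*(u^3 - 2*u^2 - 13*u - 10) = u*(u + 1)^2*(u + 3)*(u^2 - 3*u - 10) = u*(u + 1)^2*(u + 2)*(u + 3)*(u - 5)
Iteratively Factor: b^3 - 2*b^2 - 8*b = (b)*(b^2 - 2*b - 8) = b*(b + 2)*(b - 4)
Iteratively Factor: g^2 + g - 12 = (g + 4)*(g - 3)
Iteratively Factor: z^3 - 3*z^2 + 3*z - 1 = (z - 1)*(z^2 - 2*z + 1) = (z - 1)^2*(z - 1)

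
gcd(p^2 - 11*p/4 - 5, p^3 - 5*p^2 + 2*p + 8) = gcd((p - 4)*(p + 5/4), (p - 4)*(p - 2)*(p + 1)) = p - 4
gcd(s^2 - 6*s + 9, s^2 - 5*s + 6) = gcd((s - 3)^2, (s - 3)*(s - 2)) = s - 3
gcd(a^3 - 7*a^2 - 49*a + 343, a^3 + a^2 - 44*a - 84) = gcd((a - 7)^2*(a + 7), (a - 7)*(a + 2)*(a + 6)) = a - 7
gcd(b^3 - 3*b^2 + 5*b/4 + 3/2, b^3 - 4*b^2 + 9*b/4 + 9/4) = b^2 - b - 3/4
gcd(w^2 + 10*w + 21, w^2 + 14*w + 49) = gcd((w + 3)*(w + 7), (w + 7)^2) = w + 7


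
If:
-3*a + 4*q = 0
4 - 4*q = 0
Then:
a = 4/3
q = 1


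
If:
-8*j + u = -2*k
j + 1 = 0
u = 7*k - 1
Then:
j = -1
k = -7/9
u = -58/9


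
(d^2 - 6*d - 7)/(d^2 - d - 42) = (d + 1)/(d + 6)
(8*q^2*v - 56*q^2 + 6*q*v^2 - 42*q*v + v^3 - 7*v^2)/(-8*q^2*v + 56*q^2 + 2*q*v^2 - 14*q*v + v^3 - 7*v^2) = (-2*q - v)/(2*q - v)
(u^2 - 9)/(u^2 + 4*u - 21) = (u + 3)/(u + 7)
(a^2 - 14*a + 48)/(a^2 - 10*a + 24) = (a - 8)/(a - 4)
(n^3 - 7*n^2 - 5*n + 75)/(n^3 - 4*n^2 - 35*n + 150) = (n + 3)/(n + 6)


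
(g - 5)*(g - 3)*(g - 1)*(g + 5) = g^4 - 4*g^3 - 22*g^2 + 100*g - 75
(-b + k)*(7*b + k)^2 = -49*b^3 + 35*b^2*k + 13*b*k^2 + k^3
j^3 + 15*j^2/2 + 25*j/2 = j*(j + 5/2)*(j + 5)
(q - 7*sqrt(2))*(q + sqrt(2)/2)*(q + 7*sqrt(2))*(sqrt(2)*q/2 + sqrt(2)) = sqrt(2)*q^4/2 + q^3/2 + sqrt(2)*q^3 - 49*sqrt(2)*q^2 + q^2 - 98*sqrt(2)*q - 49*q - 98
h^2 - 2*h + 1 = (h - 1)^2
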